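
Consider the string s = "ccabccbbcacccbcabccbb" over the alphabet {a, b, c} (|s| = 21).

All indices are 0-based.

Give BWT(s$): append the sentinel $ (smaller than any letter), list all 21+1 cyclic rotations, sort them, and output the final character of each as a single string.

bcccbcccbaabcbccc$bbca

rank  rotation                last
    0  $ccabccbbcacccbcabccbb  b
    1  abccbb$ccabccbbcacccbc  c
    2  abccbbcacccbcabccbb$cc  c
    3  acccbcabccbb$ccabccbbc  c
    4  b$ccabccbbcacccbcabccb  b
    5  bb$ccabccbbcacccbcabcc  c
    6  bbcacccbcabccbb$ccabcc  c
    7  bcabccbb$ccabccbbcaccc  c
    8  bcacccbcabccbb$ccabccb  b
    9  bccbb$ccabccbbcacccbca  a
   10  bccbbcacccbcabccbb$cca  a
   11  cabccbb$ccabccbbcacccb  b
   12  cabccbbcacccbcabccbb$c  c
   13  cacccbcabccbb$ccabccbb  b
   14  cbb$ccabccbbcacccbcabc  c
   15  cbbcacccbcabccbb$ccabc  c
   16  cbcabccbb$ccabccbbcacc  c
   17  ccabccbbcacccbcabccbb$  $
   18  ccbb$ccabccbbcacccbcab  b
   19  ccbbcacccbcabccbb$ccab  b
   20  ccbcabccbb$ccabccbbcac  c
   21  cccbcabccbb$ccabccbbca  a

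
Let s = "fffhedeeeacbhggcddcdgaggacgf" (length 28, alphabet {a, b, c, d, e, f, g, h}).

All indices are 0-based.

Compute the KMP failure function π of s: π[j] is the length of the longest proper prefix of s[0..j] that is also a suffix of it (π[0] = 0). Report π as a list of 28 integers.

π[0] = 0
j=1 s[j]='f': π[1]=1 (border 'f')
j=2 s[j]='f': π[2]=2 (border 'ff')
j=3 s[j]='h': k: 2→1→0; π[3]=0 (border '')
j=4 s[j]='e': π[4]=0 (border '')
j=5 s[j]='d': π[5]=0 (border '')
j=6 s[j]='e': π[6]=0 (border '')
j=7 s[j]='e': π[7]=0 (border '')
j=8 s[j]='e': π[8]=0 (border '')
j=9 s[j]='a': π[9]=0 (border '')
j=10 s[j]='c': π[10]=0 (border '')
j=11 s[j]='b': π[11]=0 (border '')
j=12 s[j]='h': π[12]=0 (border '')
j=13 s[j]='g': π[13]=0 (border '')
j=14 s[j]='g': π[14]=0 (border '')
j=15 s[j]='c': π[15]=0 (border '')
j=16 s[j]='d': π[16]=0 (border '')
j=17 s[j]='d': π[17]=0 (border '')
j=18 s[j]='c': π[18]=0 (border '')
j=19 s[j]='d': π[19]=0 (border '')
j=20 s[j]='g': π[20]=0 (border '')
j=21 s[j]='a': π[21]=0 (border '')
j=22 s[j]='g': π[22]=0 (border '')
j=23 s[j]='g': π[23]=0 (border '')
j=24 s[j]='a': π[24]=0 (border '')
j=25 s[j]='c': π[25]=0 (border '')
j=26 s[j]='g': π[26]=0 (border '')
j=27 s[j]='f': π[27]=1 (border 'f')

[0, 1, 2, 0, 0, 0, 0, 0, 0, 0, 0, 0, 0, 0, 0, 0, 0, 0, 0, 0, 0, 0, 0, 0, 0, 0, 0, 1]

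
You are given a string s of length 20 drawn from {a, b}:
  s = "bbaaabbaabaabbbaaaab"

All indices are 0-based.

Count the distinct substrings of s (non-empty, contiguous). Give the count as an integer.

159

sorted suffixes:
  #0 SA[0]=15  'aaaab'
  #1 SA[1]=16  'aaab'
  #2 SA[2]=2  'aaabbaabaabbbaaaab'
  #3 SA[3]=17  'aab'
  #4 SA[4]=7  'aabaabbbaaaab'
  #5 SA[5]=3  'aabbaabaabbbaaaab'
  #6 SA[6]=10  'aabbbaaaab'
  #7 SA[7]=18  'ab'
  #8 SA[8]=8  'abaabbbaaaab'
  #9 SA[9]=4  'abbaabaabbbaaaab'
  #10 SA[10]=11  'abbbaaaab'
  #11 SA[11]=19  'b'
  #12 SA[12]=14  'baaaab'
  #13 SA[13]=1  'baaabbaabaabbbaaaab'
  #14 SA[14]=6  'baabaabbbaaaab'
  #15 SA[15]=9  'baabbbaaaab'
  #16 SA[16]=13  'bbaaaab'
  #17 SA[17]=0  'bbaaabbaabaabbbaaaab'
  #18 SA[18]=5  'bbaabaabbbaaaab'
  #19 SA[19]=12  'bbbaaaab'

SA = [15, 16, 2, 17, 7, 3, 10, 18, 8, 4, 11, 19, 14, 1, 6, 9, 13, 0, 5, 12]
rank  pair      lcp
   1  s[15:],s[16:]  3  'aaa'
   2  s[16:],s[2:]  4  'aaab'
   3  s[2:],s[17:]  2  'aa'
   4  s[17:],s[7:]  3  'aab'
   5  s[7:],s[3:]  3  'aab'
   6  s[3:],s[10:]  4  'aabb'
   7  s[10:],s[18:]  1  'a'
   8  s[18:],s[8:]  2  'ab'
   9  s[8:],s[4:]  2  'ab'
  10  s[4:],s[11:]  3  'abb'
  11  s[11:],s[19:]  0  ''
  12  s[19:],s[14:]  1  'b'
  13  s[14:],s[1:]  4  'baaa'
  14  s[1:],s[6:]  3  'baa'
  15  s[6:],s[9:]  4  'baab'
  16  s[9:],s[13:]  1  'b'
  17  s[13:],s[0:]  5  'bbaaa'
  18  s[0:],s[5:]  4  'bbaa'
  19  s[5:],s[12:]  2  'bb'

n(n+1)/2 = 20·21/2 = 210
Σ LCP = 0 + 3 + 4 + 2 + 3 + 3 + 4 + 1 + 2 + 2 + 3 + 0 + 1 + 4 + 3 + 4 + 1 + 5 + 4 + 2 = 51
distinct = 210 − 51 = 159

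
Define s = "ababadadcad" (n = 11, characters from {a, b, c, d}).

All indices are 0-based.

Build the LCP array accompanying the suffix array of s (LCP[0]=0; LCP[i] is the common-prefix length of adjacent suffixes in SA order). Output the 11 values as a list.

[0, 3, 1, 2, 2, 0, 2, 0, 0, 1, 1]

rank | idx | suffix
   0 |   0 | ababadadcad
   1 |   2 | abadadcad
   2 |   9 | ad
   3 |   4 | adadcad
   4 |   6 | adcad
   5 |   1 | babadadcad
   6 |   3 | badadcad
   7 |   8 | cad
   8 |  10 | d
   9 |   5 | dadcad
  10 |   7 | dcad

SA = [0, 2, 9, 4, 6, 1, 3, 8, 10, 5, 7]
[i] adj suffixes → lcp
  [1] 0/2 → 3 ('aba')
  [2] 2/9 → 1 ('a')
  [3] 9/4 → 2 ('ad')
  [4] 4/6 → 2 ('ad')
  [5] 6/1 → 0 ('')
  [6] 1/3 → 2 ('ba')
  [7] 3/8 → 0 ('')
  [8] 8/10 → 0 ('')
  [9] 10/5 → 1 ('d')
  [10] 5/7 → 1 ('d')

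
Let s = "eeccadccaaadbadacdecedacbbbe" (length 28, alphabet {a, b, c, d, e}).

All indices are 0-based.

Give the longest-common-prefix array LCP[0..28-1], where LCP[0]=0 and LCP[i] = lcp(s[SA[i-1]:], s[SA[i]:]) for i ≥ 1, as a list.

rank | idx | suffix
   0 |   8 | aaadbadacdecedacbbbe
   1 |   9 | aadbadacdecedacbbbe
   2 |  22 | acbbbe
   3 |  15 | acdecedacbbbe
   4 |  13 | adacdecedacbbbe
   5 |  10 | adbadacdecedacbbbe
   6 |   4 | adccaaadbadacdecedacbbbe
   7 |  12 | badacdecedacbbbe
   8 |  24 | bbbe
   9 |  25 | bbe
  10 |  26 | be
  11 |   7 | caaadbadacdecedacbbbe
  12 |   3 | cadccaaadbadacdecedacbbbe
  13 |  23 | cbbbe
  14 |   6 | ccaaadbadacdecedacbbbe
  15 |   2 | ccadccaaadbadacdecedacbbbe
  16 |  16 | cdecedacbbbe
  17 |  19 | cedacbbbe
  18 |  21 | dacbbbe
  19 |  14 | dacdecedacbbbe
  20 |  11 | dbadacdecedacbbbe
  21 |   5 | dccaaadbadacdecedacbbbe
  22 |  17 | decedacbbbe
  23 |  27 | e
  24 |   1 | eccadccaaadbadacdecedacbbbe
  25 |  18 | ecedacbbbe
  26 |  20 | edacbbbe
  27 |   0 | eeccadccaaadbadacdecedacbbbe

SA = [8, 9, 22, 15, 13, 10, 4, 12, 24, 25, 26, 7, 3, 23, 6, 2, 16, 19, 21, 14, 11, 5, 17, 27, 1, 18, 20, 0]
i: (SA[i-1],SA[i]) lcp shared
  1: (8,9) 2 'aa'
  2: (9,22) 1 'a'
  3: (22,15) 2 'ac'
  4: (15,13) 1 'a'
  5: (13,10) 2 'ad'
  6: (10,4) 2 'ad'
  7: (4,12) 0 ''
  8: (12,24) 1 'b'
  9: (24,25) 2 'bb'
  10: (25,26) 1 'b'
  11: (26,7) 0 ''
  12: (7,3) 2 'ca'
  13: (3,23) 1 'c'
  14: (23,6) 1 'c'
  15: (6,2) 3 'cca'
  16: (2,16) 1 'c'
  17: (16,19) 1 'c'
  18: (19,21) 0 ''
  19: (21,14) 3 'dac'
  20: (14,11) 1 'd'
  21: (11,5) 1 'd'
  22: (5,17) 1 'd'
  23: (17,27) 0 ''
  24: (27,1) 1 'e'
  25: (1,18) 2 'ec'
  26: (18,20) 1 'e'
  27: (20,0) 1 'e'

[0, 2, 1, 2, 1, 2, 2, 0, 1, 2, 1, 0, 2, 1, 1, 3, 1, 1, 0, 3, 1, 1, 1, 0, 1, 2, 1, 1]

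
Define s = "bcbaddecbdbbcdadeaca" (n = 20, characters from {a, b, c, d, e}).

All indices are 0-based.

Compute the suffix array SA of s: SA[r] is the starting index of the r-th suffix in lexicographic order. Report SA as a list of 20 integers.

[19, 17, 3, 14, 2, 10, 0, 11, 8, 18, 1, 7, 12, 13, 9, 4, 15, 5, 16, 6]

rank→(start, suffix):
  0 → (19, 'a')
  1 → (17, 'aca')
  2 → (3, 'addecbdbbcdadeaca')
  3 → (14, 'adeaca')
  4 → (2, 'baddecbdbbcdadeaca')
  5 → (10, 'bbcdadeaca')
  6 → (0, 'bcbaddecbdbbcdadeaca')
  7 → (11, 'bcdadeaca')
  8 → (8, 'bdbbcdadeaca')
  9 → (18, 'ca')
  10 → (1, 'cbaddecbdbbcdadeaca')
  11 → (7, 'cbdbbcdadeaca')
  12 → (12, 'cdadeaca')
  13 → (13, 'dadeaca')
  14 → (9, 'dbbcdadeaca')
  15 → (4, 'ddecbdbbcdadeaca')
  16 → (15, 'deaca')
  17 → (5, 'decbdbbcdadeaca')
  18 → (16, 'eaca')
  19 → (6, 'ecbdbbcdadeaca')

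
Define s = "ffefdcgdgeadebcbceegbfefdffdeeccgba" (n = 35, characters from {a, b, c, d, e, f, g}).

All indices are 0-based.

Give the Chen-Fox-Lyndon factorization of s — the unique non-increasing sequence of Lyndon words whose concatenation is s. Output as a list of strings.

emit factor 1: 'f' (i=0, period=1)
emit factor 2: 'f' (i=1, period=1)
emit factor 3: 'ef' (i=2, period=2)
emit factor 4: 'd' (i=4, period=1)
emit factor 5: 'cgdge' (i=5, period=5)
emit factor 6: 'adebcbceegbfefdffdeeccgb' (i=10, period=24)
emit factor 7: 'a' (i=34, period=1)

["f", "f", "ef", "d", "cgdge", "adebcbceegbfefdffdeeccgb", "a"]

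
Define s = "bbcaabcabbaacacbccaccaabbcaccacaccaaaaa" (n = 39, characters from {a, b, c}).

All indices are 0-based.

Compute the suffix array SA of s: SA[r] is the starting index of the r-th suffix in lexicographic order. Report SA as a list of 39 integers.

[38, 37, 36, 35, 34, 21, 3, 10, 7, 22, 4, 11, 29, 13, 31, 18, 26, 9, 8, 0, 23, 1, 5, 24, 15, 33, 20, 2, 6, 28, 12, 30, 17, 25, 14, 32, 19, 27, 16]

rank→(start, suffix):
  0 → (38, 'a')
  1 → (37, 'aa')
  2 → (36, 'aaa')
  3 → (35, 'aaaa')
  4 → (34, 'aaaaa')
  5 → (21, 'aabbcaccacaccaaaaa')
  6 → (3, 'aabcabbaacacbccaccaabbcaccacaccaaaaa')
  7 → (10, 'aacacbccaccaabbcaccacaccaaaaa')
  8 → (7, 'abbaacacbccaccaabbcaccacaccaaaaa')
  9 → (22, 'abbcaccacaccaaaaa')
  10 → (4, 'abcabbaacacbccaccaabbcaccacaccaaaaa')
  11 → (11, 'acacbccaccaabbcaccacaccaaaaa')
  12 → (29, 'acaccaaaaa')
  13 → (13, 'acbccaccaabbcaccacaccaaaaa')
  14 → (31, 'accaaaaa')
  15 → (18, 'accaabbcaccacaccaaaaa')
  16 → (26, 'accacaccaaaaa')
  17 → (9, 'baacacbccaccaabbcaccacaccaaaaa')
  18 → (8, 'bbaacacbccaccaabbcaccacaccaaaaa')
  19 → (0, 'bbcaabcabbaacacbccaccaabbcaccacaccaaaaa')
  20 → (23, 'bbcaccacaccaaaaa')
  21 → (1, 'bcaabcabbaacacbccaccaabbcaccacaccaaaaa')
  22 → (5, 'bcabbaacacbccaccaabbcaccacaccaaaaa')
  23 → (24, 'bcaccacaccaaaaa')
  24 → (15, 'bccaccaabbcaccacaccaaaaa')
  25 → (33, 'caaaaa')
  26 → (20, 'caabbcaccacaccaaaaa')
  27 → (2, 'caabcabbaacacbccaccaabbcaccacaccaaaaa')
  28 → (6, 'cabbaacacbccaccaabbcaccacaccaaaaa')
  29 → (28, 'cacaccaaaaa')
  30 → (12, 'cacbccaccaabbcaccacaccaaaaa')
  31 → (30, 'caccaaaaa')
  32 → (17, 'caccaabbcaccacaccaaaaa')
  33 → (25, 'caccacaccaaaaa')
  34 → (14, 'cbccaccaabbcaccacaccaaaaa')
  35 → (32, 'ccaaaaa')
  36 → (19, 'ccaabbcaccacaccaaaaa')
  37 → (27, 'ccacaccaaaaa')
  38 → (16, 'ccaccaabbcaccacaccaaaaa')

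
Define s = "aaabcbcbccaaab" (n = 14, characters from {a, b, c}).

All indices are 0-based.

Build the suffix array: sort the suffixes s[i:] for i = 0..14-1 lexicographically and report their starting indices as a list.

[10, 0, 11, 1, 12, 2, 13, 3, 5, 7, 9, 4, 6, 8]

sorted suffixes:
  #0 SA[0]=10  'aaab'
  #1 SA[1]=0  'aaabcbcbccaaab'
  #2 SA[2]=11  'aab'
  #3 SA[3]=1  'aabcbcbccaaab'
  #4 SA[4]=12  'ab'
  #5 SA[5]=2  'abcbcbccaaab'
  #6 SA[6]=13  'b'
  #7 SA[7]=3  'bcbcbccaaab'
  #8 SA[8]=5  'bcbccaaab'
  #9 SA[9]=7  'bccaaab'
  #10 SA[10]=9  'caaab'
  #11 SA[11]=4  'cbcbccaaab'
  #12 SA[12]=6  'cbccaaab'
  #13 SA[13]=8  'ccaaab'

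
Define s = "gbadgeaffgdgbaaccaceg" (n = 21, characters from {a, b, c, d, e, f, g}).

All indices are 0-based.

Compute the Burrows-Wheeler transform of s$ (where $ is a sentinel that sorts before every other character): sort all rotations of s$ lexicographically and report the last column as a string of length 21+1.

rank  rotation                last
    0  $gbadgeaffgdgbaaccaceg  g
    1  aaccaceg$gbadgeaffgdgb  b
    2  accaceg$gbadgeaffgdgba  a
    3  aceg$gbadgeaffgdgbaacc  c
    4  adgeaffgdgbaaccaceg$gb  b
    5  affgdgbaaccaceg$gbadge  e
    6  baaccaceg$gbadgeaffgdg  g
    7  badgeaffgdgbaaccaceg$g  g
    8  caceg$gbadgeaffgdgbaac  c
    9  ccaceg$gbadgeaffgdgbaa  a
   10  ceg$gbadgeaffgdgbaacca  a
   11  dgbaaccaceg$gbadgeaffg  g
   12  dgeaffgdgbaaccaceg$gba  a
   13  eaffgdgbaaccaceg$gbadg  g
   14  eg$gbadgeaffgdgbaaccac  c
   15  ffgdgbaaccaceg$gbadgea  a
   16  fgdgbaaccaceg$gbadgeaf  f
   17  g$gbadgeaffgdgbaaccace  e
   18  gbaaccaceg$gbadgeaffgd  d
   19  gbadgeaffgdgbaaccaceg$  $
   20  gdgbaaccaceg$gbadgeaff  f
   21  geaffgdgbaaccaceg$gbad  d

gbacbeggcaagagcafed$fd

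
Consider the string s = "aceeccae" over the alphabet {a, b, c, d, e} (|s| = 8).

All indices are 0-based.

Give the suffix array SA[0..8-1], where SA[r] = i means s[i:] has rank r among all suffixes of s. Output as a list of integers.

rank | idx | suffix
   0 |   0 | aceeccae
   1 |   6 | ae
   2 |   5 | cae
   3 |   4 | ccae
   4 |   1 | ceeccae
   5 |   7 | e
   6 |   3 | eccae
   7 |   2 | eeccae

[0, 6, 5, 4, 1, 7, 3, 2]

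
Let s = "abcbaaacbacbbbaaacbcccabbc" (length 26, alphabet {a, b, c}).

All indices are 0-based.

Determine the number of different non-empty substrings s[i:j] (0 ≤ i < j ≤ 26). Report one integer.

rank | idx | suffix
   0 |   4 | aaacbacbbbaaacbcccabbc
   1 |  14 | aaacbcccabbc
   2 |   5 | aacbacbbbaaacbcccabbc
   3 |  15 | aacbcccabbc
   4 |  22 | abbc
   5 |   0 | abcbaaacbacbbbaaacbcccabbc
   6 |   6 | acbacbbbaaacbcccabbc
   7 |   9 | acbbbaaacbcccabbc
   8 |  16 | acbcccabbc
   9 |   3 | baaacbacbbbaaacbcccabbc
  10 |  13 | baaacbcccabbc
  11 |   8 | bacbbbaaacbcccabbc
  12 |  12 | bbaaacbcccabbc
  13 |  11 | bbbaaacbcccabbc
  14 |  23 | bbc
  15 |  24 | bc
  16 |   1 | bcbaaacbacbbbaaacbcccabbc
  17 |  18 | bcccabbc
  18 |  25 | c
  19 |  21 | cabbc
  20 |   2 | cbaaacbacbbbaaacbcccabbc
  21 |   7 | cbacbbbaaacbcccabbc
  22 |  10 | cbbbaaacbcccabbc
  23 |  17 | cbcccabbc
  24 |  20 | ccabbc
  25 |  19 | cccabbc

SA = [4, 14, 5, 15, 22, 0, 6, 9, 16, 3, 13, 8, 12, 11, 23, 24, 1, 18, 25, 21, 2, 7, 10, 17, 20, 19]
rank  pair      lcp
   1  s[4:],s[14:]  5  'aaacb'
   2  s[14:],s[5:]  2  'aa'
   3  s[5:],s[15:]  4  'aacb'
   4  s[15:],s[22:]  1  'a'
   5  s[22:],s[0:]  2  'ab'
   6  s[0:],s[6:]  1  'a'
   7  s[6:],s[9:]  3  'acb'
   8  s[9:],s[16:]  3  'acb'
   9  s[16:],s[3:]  0  ''
  10  s[3:],s[13:]  6  'baaacb'
  11  s[13:],s[8:]  2  'ba'
  12  s[8:],s[12:]  1  'b'
  13  s[12:],s[11:]  2  'bb'
  14  s[11:],s[23:]  2  'bb'
  15  s[23:],s[24:]  1  'b'
  16  s[24:],s[1:]  2  'bc'
  17  s[1:],s[18:]  2  'bc'
  18  s[18:],s[25:]  0  ''
  19  s[25:],s[21:]  1  'c'
  20  s[21:],s[2:]  1  'c'
  21  s[2:],s[7:]  3  'cba'
  22  s[7:],s[10:]  2  'cb'
  23  s[10:],s[17:]  2  'cb'
  24  s[17:],s[20:]  1  'c'
  25  s[20:],s[19:]  2  'cc'

n(n+1)/2 = 26·27/2 = 351
Σ LCP = 0 + 5 + 2 + 4 + 1 + 2 + 1 + 3 + 3 + 0 + 6 + 2 + 1 + 2 + 2 + 1 + 2 + 2 + 0 + 1 + 1 + 3 + 2 + 2 + 1 + 2 = 51
distinct = 351 − 51 = 300

300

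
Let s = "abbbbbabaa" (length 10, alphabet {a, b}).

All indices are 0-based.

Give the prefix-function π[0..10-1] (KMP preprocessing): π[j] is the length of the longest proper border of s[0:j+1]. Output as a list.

π[0] = 0
j=1 s[j]='b': π[1]=0 (border '')
j=2 s[j]='b': π[2]=0 (border '')
j=3 s[j]='b': π[3]=0 (border '')
j=4 s[j]='b': π[4]=0 (border '')
j=5 s[j]='b': π[5]=0 (border '')
j=6 s[j]='a': π[6]=1 (border 'a')
j=7 s[j]='b': π[7]=2 (border 'ab')
j=8 s[j]='a': k: 2→0; π[8]=1 (border 'a')
j=9 s[j]='a': k: 1→0; π[9]=1 (border 'a')

[0, 0, 0, 0, 0, 0, 1, 2, 1, 1]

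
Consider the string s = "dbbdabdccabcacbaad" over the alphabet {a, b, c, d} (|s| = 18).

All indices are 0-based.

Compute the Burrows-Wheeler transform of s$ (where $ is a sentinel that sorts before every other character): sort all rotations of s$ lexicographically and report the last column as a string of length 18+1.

rank  rotation             last
    0  $dbbdabdccabcacbaad  d
    1  aad$dbbdabdccabcacb  b
    2  abcacbaad$dbbdabdcc  c
    3  abdccabcacbaad$dbbd  d
    4  acbaad$dbbdabdccabc  c
    5  ad$dbbdabdccabcacba  a
    6  baad$dbbdabdccabcac  c
    7  bbdabdccabcacbaad$d  d
    8  bcacbaad$dbbdabdcca  a
    9  bdabdccabcacbaad$db  b
   10  bdccabcacbaad$dbbda  a
   11  cabcacbaad$dbbdabdc  c
   12  cacbaad$dbbdabdccab  b
   13  cbaad$dbbdabdccabca  a
   14  ccabcacbaad$dbbdabd  d
   15  d$dbbdabdccabcacbaa  a
   16  dabdccabcacbaad$dbb  b
   17  dbbdabdccabcacbaad$  $
   18  dccabcacbaad$dbbdab  b

dbcdcacdabacbadab$b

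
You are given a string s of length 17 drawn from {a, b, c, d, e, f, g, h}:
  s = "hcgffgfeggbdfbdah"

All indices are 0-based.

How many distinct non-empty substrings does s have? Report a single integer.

142

rank→(start, suffix):
  0 → (15, 'ah')
  1 → (13, 'bdah')
  2 → (10, 'bdfbdah')
  3 → (1, 'cgffgfeggbdfbdah')
  4 → (14, 'dah')
  5 → (11, 'dfbdah')
  6 → (7, 'eggbdfbdah')
  7 → (12, 'fbdah')
  8 → (6, 'feggbdfbdah')
  9 → (3, 'ffgfeggbdfbdah')
  10 → (4, 'fgfeggbdfbdah')
  11 → (9, 'gbdfbdah')
  12 → (5, 'gfeggbdfbdah')
  13 → (2, 'gffgfeggbdfbdah')
  14 → (8, 'ggbdfbdah')
  15 → (16, 'h')
  16 → (0, 'hcgffgfeggbdfbdah')

SA = [15, 13, 10, 1, 14, 11, 7, 12, 6, 3, 4, 9, 5, 2, 8, 16, 0]
[i] adj suffixes → lcp
  [1] 15/13 → 0 ('')
  [2] 13/10 → 2 ('bd')
  [3] 10/1 → 0 ('')
  [4] 1/14 → 0 ('')
  [5] 14/11 → 1 ('d')
  [6] 11/7 → 0 ('')
  [7] 7/12 → 0 ('')
  [8] 12/6 → 1 ('f')
  [9] 6/3 → 1 ('f')
  [10] 3/4 → 1 ('f')
  [11] 4/9 → 0 ('')
  [12] 9/5 → 1 ('g')
  [13] 5/2 → 2 ('gf')
  [14] 2/8 → 1 ('g')
  [15] 8/16 → 0 ('')
  [16] 16/0 → 1 ('h')

n(n+1)/2 = 17·18/2 = 153
Σ LCP = 0 + 0 + 2 + 0 + 0 + 1 + 0 + 0 + 1 + 1 + 1 + 0 + 1 + 2 + 1 + 0 + 1 = 11
distinct = 153 − 11 = 142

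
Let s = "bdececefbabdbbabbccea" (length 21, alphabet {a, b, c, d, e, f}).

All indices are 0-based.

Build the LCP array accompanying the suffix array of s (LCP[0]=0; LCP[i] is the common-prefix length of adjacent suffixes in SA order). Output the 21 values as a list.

[0, 1, 2, 0, 3, 1, 2, 1, 1, 2, 0, 1, 2, 2, 0, 1, 0, 1, 3, 1, 0]

sorted suffixes:
  #0 SA[0]=20  'a'
  #1 SA[1]=14  'abbccea'
  #2 SA[2]=9  'abdbbabbccea'
  #3 SA[3]=13  'babbccea'
  #4 SA[4]=8  'babdbbabbccea'
  #5 SA[5]=12  'bbabbccea'
  #6 SA[6]=15  'bbccea'
  #7 SA[7]=16  'bccea'
  #8 SA[8]=10  'bdbbabbccea'
  #9 SA[9]=0  'bdececefbabdbbabbccea'
  #10 SA[10]=17  'ccea'
  #11 SA[11]=18  'cea'
  #12 SA[12]=3  'cecefbabdbbabbccea'
  #13 SA[13]=5  'cefbabdbbabbccea'
  #14 SA[14]=11  'dbbabbccea'
  #15 SA[15]=1  'dececefbabdbbabbccea'
  #16 SA[16]=19  'ea'
  #17 SA[17]=2  'ececefbabdbbabbccea'
  #18 SA[18]=4  'ecefbabdbbabbccea'
  #19 SA[19]=6  'efbabdbbabbccea'
  #20 SA[20]=7  'fbabdbbabbccea'

SA = [20, 14, 9, 13, 8, 12, 15, 16, 10, 0, 17, 18, 3, 5, 11, 1, 19, 2, 4, 6, 7]
i: (SA[i-1],SA[i]) lcp shared
  1: (20,14) 1 'a'
  2: (14,9) 2 'ab'
  3: (9,13) 0 ''
  4: (13,8) 3 'bab'
  5: (8,12) 1 'b'
  6: (12,15) 2 'bb'
  7: (15,16) 1 'b'
  8: (16,10) 1 'b'
  9: (10,0) 2 'bd'
  10: (0,17) 0 ''
  11: (17,18) 1 'c'
  12: (18,3) 2 'ce'
  13: (3,5) 2 'ce'
  14: (5,11) 0 ''
  15: (11,1) 1 'd'
  16: (1,19) 0 ''
  17: (19,2) 1 'e'
  18: (2,4) 3 'ece'
  19: (4,6) 1 'e'
  20: (6,7) 0 ''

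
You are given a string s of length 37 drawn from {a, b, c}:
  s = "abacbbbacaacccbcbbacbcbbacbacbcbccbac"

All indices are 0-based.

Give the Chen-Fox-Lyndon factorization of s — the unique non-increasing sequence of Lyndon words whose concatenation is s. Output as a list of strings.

emit factor 1: 'abacbbbac' (i=0, period=9)
emit factor 2: 'aacccbcbbacbcbbacbacbcbccbac' (i=9, period=28)

["abacbbbac", "aacccbcbbacbcbbacbacbcbccbac"]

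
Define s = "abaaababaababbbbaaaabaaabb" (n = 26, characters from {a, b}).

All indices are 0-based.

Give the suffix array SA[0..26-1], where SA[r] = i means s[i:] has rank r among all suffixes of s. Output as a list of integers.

[16, 17, 2, 21, 18, 3, 8, 22, 0, 19, 6, 4, 9, 23, 11, 25, 15, 1, 20, 7, 5, 10, 24, 14, 13, 12]

rank→(start, suffix):
  0 → (16, 'aaaabaaabb')
  1 → (17, 'aaabaaabb')
  2 → (2, 'aaababaababbbbaaaabaaabb')
  3 → (21, 'aaabb')
  4 → (18, 'aabaaabb')
  5 → (3, 'aababaababbbbaaaabaaabb')
  6 → (8, 'aababbbbaaaabaaabb')
  7 → (22, 'aabb')
  8 → (0, 'abaaababaababbbbaaaabaaabb')
  9 → (19, 'abaaabb')
  10 → (6, 'abaababbbbaaaabaaabb')
  11 → (4, 'ababaababbbbaaaabaaabb')
  12 → (9, 'ababbbbaaaabaaabb')
  13 → (23, 'abb')
  14 → (11, 'abbbbaaaabaaabb')
  15 → (25, 'b')
  16 → (15, 'baaaabaaabb')
  17 → (1, 'baaababaababbbbaaaabaaabb')
  18 → (20, 'baaabb')
  19 → (7, 'baababbbbaaaabaaabb')
  20 → (5, 'babaababbbbaaaabaaabb')
  21 → (10, 'babbbbaaaabaaabb')
  22 → (24, 'bb')
  23 → (14, 'bbaaaabaaabb')
  24 → (13, 'bbbaaaabaaabb')
  25 → (12, 'bbbbaaaabaaabb')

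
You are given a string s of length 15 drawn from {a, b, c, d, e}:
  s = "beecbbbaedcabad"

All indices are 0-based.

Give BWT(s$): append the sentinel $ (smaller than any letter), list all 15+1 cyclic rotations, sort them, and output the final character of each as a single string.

dcbbabbc$deaeeab

rank  rotation          last
    0  $beecbbbaedcabad  d
    1  abad$beecbbbaedc  c
    2  ad$beecbbbaedcab  b
    3  aedcabad$beecbbb  b
    4  bad$beecbbbaedca  a
    5  baedcabad$beecbb  b
    6  bbaedcabad$beecb  b
    7  bbbaedcabad$beec  c
    8  beecbbbaedcabad$  $
    9  cabad$beecbbbaed  d
   10  cbbbaedcabad$bee  e
   11  d$beecbbbaedcaba  a
   12  dcabad$beecbbbae  e
   13  ecbbbaedcabad$be  e
   14  edcabad$beecbbba  a
   15  eecbbbaedcabad$b  b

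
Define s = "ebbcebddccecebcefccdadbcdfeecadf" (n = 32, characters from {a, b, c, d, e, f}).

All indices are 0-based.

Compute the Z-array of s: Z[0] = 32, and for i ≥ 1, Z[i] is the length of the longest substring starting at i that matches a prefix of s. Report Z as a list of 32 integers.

[32, 0, 0, 0, 2, 0, 0, 0, 0, 0, 1, 0, 2, 0, 0, 1, 0, 0, 0, 0, 0, 0, 0, 0, 0, 0, 1, 1, 0, 0, 0, 0]

Z[0]=32
i=1: i≥r, start 0; Z[1]=0
i=2: i≥r, start 0; Z[2]=0
i=3: i≥r, start 0; Z[3]=0
i=4: i≥r, start 0; Z[4]=2 extend→box=[4,6)
i=5: min(r-i=1, Z[1]=0)=0; Z[5]=0
i=6: i≥r, start 0; Z[6]=0
i=7: i≥r, start 0; Z[7]=0
i=8: i≥r, start 0; Z[8]=0
i=9: i≥r, start 0; Z[9]=0
i=10: i≥r, start 0; Z[10]=1 extend→box=[10,11)
i=11: i≥r, start 0; Z[11]=0
i=12: i≥r, start 0; Z[12]=2 extend→box=[12,14)
i=13: min(r-i=1, Z[1]=0)=0; Z[13]=0
i=14: i≥r, start 0; Z[14]=0
i=15: i≥r, start 0; Z[15]=1 extend→box=[15,16)
i=16: i≥r, start 0; Z[16]=0
i=17: i≥r, start 0; Z[17]=0
i=18: i≥r, start 0; Z[18]=0
i=19: i≥r, start 0; Z[19]=0
i=20: i≥r, start 0; Z[20]=0
i=21: i≥r, start 0; Z[21]=0
i=22: i≥r, start 0; Z[22]=0
i=23: i≥r, start 0; Z[23]=0
i=24: i≥r, start 0; Z[24]=0
i=25: i≥r, start 0; Z[25]=0
i=26: i≥r, start 0; Z[26]=1 extend→box=[26,27)
i=27: i≥r, start 0; Z[27]=1 extend→box=[27,28)
i=28: i≥r, start 0; Z[28]=0
i=29: i≥r, start 0; Z[29]=0
i=30: i≥r, start 0; Z[30]=0
i=31: i≥r, start 0; Z[31]=0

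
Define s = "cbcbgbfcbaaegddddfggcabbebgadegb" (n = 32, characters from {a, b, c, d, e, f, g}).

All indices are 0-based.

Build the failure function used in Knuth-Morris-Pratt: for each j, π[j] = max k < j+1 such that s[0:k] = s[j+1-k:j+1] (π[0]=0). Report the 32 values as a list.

π[0] = 0
j=1 s[j]='b': π[1]=0 (border '')
j=2 s[j]='c': π[2]=1 (border 'c')
j=3 s[j]='b': π[3]=2 (border 'cb')
j=4 s[j]='g': k: 2→0; π[4]=0 (border '')
j=5 s[j]='b': π[5]=0 (border '')
j=6 s[j]='f': π[6]=0 (border '')
j=7 s[j]='c': π[7]=1 (border 'c')
j=8 s[j]='b': π[8]=2 (border 'cb')
j=9 s[j]='a': k: 2→0; π[9]=0 (border '')
j=10 s[j]='a': π[10]=0 (border '')
j=11 s[j]='e': π[11]=0 (border '')
j=12 s[j]='g': π[12]=0 (border '')
j=13 s[j]='d': π[13]=0 (border '')
j=14 s[j]='d': π[14]=0 (border '')
j=15 s[j]='d': π[15]=0 (border '')
j=16 s[j]='d': π[16]=0 (border '')
j=17 s[j]='f': π[17]=0 (border '')
j=18 s[j]='g': π[18]=0 (border '')
j=19 s[j]='g': π[19]=0 (border '')
j=20 s[j]='c': π[20]=1 (border 'c')
j=21 s[j]='a': k: 1→0; π[21]=0 (border '')
j=22 s[j]='b': π[22]=0 (border '')
j=23 s[j]='b': π[23]=0 (border '')
j=24 s[j]='e': π[24]=0 (border '')
j=25 s[j]='b': π[25]=0 (border '')
j=26 s[j]='g': π[26]=0 (border '')
j=27 s[j]='a': π[27]=0 (border '')
j=28 s[j]='d': π[28]=0 (border '')
j=29 s[j]='e': π[29]=0 (border '')
j=30 s[j]='g': π[30]=0 (border '')
j=31 s[j]='b': π[31]=0 (border '')

[0, 0, 1, 2, 0, 0, 0, 1, 2, 0, 0, 0, 0, 0, 0, 0, 0, 0, 0, 0, 1, 0, 0, 0, 0, 0, 0, 0, 0, 0, 0, 0]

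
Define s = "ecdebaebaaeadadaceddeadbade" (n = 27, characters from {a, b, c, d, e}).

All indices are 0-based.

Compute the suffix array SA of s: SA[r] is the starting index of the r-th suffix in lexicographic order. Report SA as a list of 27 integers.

[8, 15, 13, 11, 21, 24, 9, 5, 7, 23, 4, 1, 16, 14, 12, 22, 18, 25, 19, 2, 26, 10, 20, 6, 3, 0, 17]

rank→(start, suffix):
  0 → (8, 'aaeadadaceddeadbade')
  1 → (15, 'aceddeadbade')
  2 → (13, 'adaceddeadbade')
  3 → (11, 'adadaceddeadbade')
  4 → (21, 'adbade')
  5 → (24, 'ade')
  6 → (9, 'aeadadaceddeadbade')
  7 → (5, 'aebaaeadadaceddeadbade')
  8 → (7, 'baaeadadaceddeadbade')
  9 → (23, 'bade')
  10 → (4, 'baebaaeadadaceddeadbade')
  11 → (1, 'cdebaebaaeadadaceddeadbade')
  12 → (16, 'ceddeadbade')
  13 → (14, 'daceddeadbade')
  14 → (12, 'dadaceddeadbade')
  15 → (22, 'dbade')
  16 → (18, 'ddeadbade')
  17 → (25, 'de')
  18 → (19, 'deadbade')
  19 → (2, 'debaebaaeadadaceddeadbade')
  20 → (26, 'e')
  21 → (10, 'eadadaceddeadbade')
  22 → (20, 'eadbade')
  23 → (6, 'ebaaeadadaceddeadbade')
  24 → (3, 'ebaebaaeadadaceddeadbade')
  25 → (0, 'ecdebaebaaeadadaceddeadbade')
  26 → (17, 'eddeadbade')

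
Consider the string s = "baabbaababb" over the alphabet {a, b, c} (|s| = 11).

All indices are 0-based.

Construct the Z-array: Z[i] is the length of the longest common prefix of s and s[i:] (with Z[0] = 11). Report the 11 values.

[11, 0, 0, 1, 4, 0, 0, 2, 0, 1, 1]

Z[0]=11
i=1: fresh scan; Z[1]=0
i=2: fresh scan; Z[2]=0
i=3: fresh scan; Z[3]=1 scan→box=[3,4)
i=4: fresh scan; Z[4]=4 scan→box=[4,8)
i=5: min(r-i=3, Z[1]=0)=0; Z[5]=0
i=6: min(r-i=2, Z[2]=0)=0; Z[6]=0
i=7: min(r-i=1, Z[3]=1)=1; Z[7]=2 scan→box=[7,9)
i=8: min(r-i=1, Z[1]=0)=0; Z[8]=0
i=9: fresh scan; Z[9]=1 scan→box=[9,10)
i=10: fresh scan; Z[10]=1 scan→box=[10,11)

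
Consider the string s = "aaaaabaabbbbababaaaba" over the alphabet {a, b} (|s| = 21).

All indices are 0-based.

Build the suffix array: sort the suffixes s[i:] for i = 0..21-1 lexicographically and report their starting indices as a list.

rank | idx | suffix
   0 |  20 | a
   1 |   0 | aaaaabaabbbbababaaaba
   2 |   1 | aaaabaabbbbababaaaba
   3 |  16 | aaaba
   4 |   2 | aaabaabbbbababaaaba
   5 |  17 | aaba
   6 |   3 | aabaabbbbababaaaba
   7 |   6 | aabbbbababaaaba
   8 |  18 | aba
   9 |  14 | abaaaba
  10 |   4 | abaabbbbababaaaba
  11 |  12 | ababaaaba
  12 |   7 | abbbbababaaaba
  13 |  19 | ba
  14 |  15 | baaaba
  15 |   5 | baabbbbababaaaba
  16 |  13 | babaaaba
  17 |  11 | bababaaaba
  18 |  10 | bbababaaaba
  19 |   9 | bbbababaaaba
  20 |   8 | bbbbababaaaba

[20, 0, 1, 16, 2, 17, 3, 6, 18, 14, 4, 12, 7, 19, 15, 5, 13, 11, 10, 9, 8]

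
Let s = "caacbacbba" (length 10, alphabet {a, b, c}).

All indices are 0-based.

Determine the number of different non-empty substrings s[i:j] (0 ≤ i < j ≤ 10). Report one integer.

sorted suffixes:
  #0 SA[0]=9  'a'
  #1 SA[1]=1  'aacbacbba'
  #2 SA[2]=2  'acbacbba'
  #3 SA[3]=5  'acbba'
  #4 SA[4]=8  'ba'
  #5 SA[5]=4  'bacbba'
  #6 SA[6]=7  'bba'
  #7 SA[7]=0  'caacbacbba'
  #8 SA[8]=3  'cbacbba'
  #9 SA[9]=6  'cbba'

SA = [9, 1, 2, 5, 8, 4, 7, 0, 3, 6]
[i] adj suffixes → lcp
  [1] 9/1 → 1 ('a')
  [2] 1/2 → 1 ('a')
  [3] 2/5 → 3 ('acb')
  [4] 5/8 → 0 ('')
  [5] 8/4 → 2 ('ba')
  [6] 4/7 → 1 ('b')
  [7] 7/0 → 0 ('')
  [8] 0/3 → 1 ('c')
  [9] 3/6 → 2 ('cb')

n(n+1)/2 = 10·11/2 = 55
Σ LCP = 0 + 1 + 1 + 3 + 0 + 2 + 1 + 0 + 1 + 2 = 11
distinct = 55 − 11 = 44

44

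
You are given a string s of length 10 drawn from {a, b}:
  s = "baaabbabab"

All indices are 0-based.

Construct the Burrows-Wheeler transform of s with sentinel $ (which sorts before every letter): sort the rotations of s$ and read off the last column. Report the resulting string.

rank  rotation     last
    0  $baaabbabab  b
    1  aaabbabab$b  b
    2  aabbabab$ba  a
    3  ab$baaabbab  b
    4  abab$baaabb  b
    5  abbabab$baa  a
    6  b$baaabbaba  a
    7  baaabbabab$  $
    8  bab$baaabba  a
    9  babab$baaab  b
   10  bbabab$baaa  a

bbabbaa$aba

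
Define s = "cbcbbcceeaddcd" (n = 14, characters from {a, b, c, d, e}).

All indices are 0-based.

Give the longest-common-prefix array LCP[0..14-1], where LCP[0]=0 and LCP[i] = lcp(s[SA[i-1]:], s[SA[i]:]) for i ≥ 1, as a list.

rank | idx | suffix
   0 |   9 | addcd
   1 |   3 | bbcceeaddcd
   2 |   1 | bcbbcceeaddcd
   3 |   4 | bcceeaddcd
   4 |   2 | cbbcceeaddcd
   5 |   0 | cbcbbcceeaddcd
   6 |   5 | cceeaddcd
   7 |  12 | cd
   8 |   6 | ceeaddcd
   9 |  13 | d
  10 |  11 | dcd
  11 |  10 | ddcd
  12 |   8 | eaddcd
  13 |   7 | eeaddcd

SA = [9, 3, 1, 4, 2, 0, 5, 12, 6, 13, 11, 10, 8, 7]
i: (SA[i-1],SA[i]) lcp shared
  1: (9,3) 0 ''
  2: (3,1) 1 'b'
  3: (1,4) 2 'bc'
  4: (4,2) 0 ''
  5: (2,0) 2 'cb'
  6: (0,5) 1 'c'
  7: (5,12) 1 'c'
  8: (12,6) 1 'c'
  9: (6,13) 0 ''
  10: (13,11) 1 'd'
  11: (11,10) 1 'd'
  12: (10,8) 0 ''
  13: (8,7) 1 'e'

[0, 0, 1, 2, 0, 2, 1, 1, 1, 0, 1, 1, 0, 1]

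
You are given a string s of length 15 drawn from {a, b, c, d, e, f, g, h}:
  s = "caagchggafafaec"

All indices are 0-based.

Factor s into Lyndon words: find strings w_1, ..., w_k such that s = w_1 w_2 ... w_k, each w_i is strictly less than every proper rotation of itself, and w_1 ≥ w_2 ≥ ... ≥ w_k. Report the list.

["c", "aagchggafafaec"]

emit factor 1: 'c' (i=0, period=1)
emit factor 2: 'aagchggafafaec' (i=1, period=14)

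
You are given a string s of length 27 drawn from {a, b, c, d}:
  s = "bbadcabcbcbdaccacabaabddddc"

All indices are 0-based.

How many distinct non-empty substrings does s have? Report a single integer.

340

rank→(start, suffix):
  0 → (19, 'aabddddc')
  1 → (17, 'abaabddddc')
  2 → (5, 'abcbcbdaccacabaabddddc')
  3 → (20, 'abddddc')
  4 → (15, 'acabaabddddc')
  5 → (12, 'accacabaabddddc')
  6 → (2, 'adcabcbcbdaccacabaabddddc')
  7 → (18, 'baabddddc')
  8 → (1, 'badcabcbcbdaccacabaabddddc')
  9 → (0, 'bbadcabcbcbdaccacabaabddddc')
  10 → (6, 'bcbcbdaccacabaabddddc')
  11 → (8, 'bcbdaccacabaabddddc')
  12 → (10, 'bdaccacabaabddddc')
  13 → (21, 'bddddc')
  14 → (26, 'c')
  15 → (16, 'cabaabddddc')
  16 → (4, 'cabcbcbdaccacabaabddddc')
  17 → (14, 'cacabaabddddc')
  18 → (7, 'cbcbdaccacabaabddddc')
  19 → (9, 'cbdaccacabaabddddc')
  20 → (13, 'ccacabaabddddc')
  21 → (11, 'daccacabaabddddc')
  22 → (25, 'dc')
  23 → (3, 'dcabcbcbdaccacabaabddddc')
  24 → (24, 'ddc')
  25 → (23, 'dddc')
  26 → (22, 'ddddc')

SA = [19, 17, 5, 20, 15, 12, 2, 18, 1, 0, 6, 8, 10, 21, 26, 16, 4, 14, 7, 9, 13, 11, 25, 3, 24, 23, 22]
rank  pair      lcp
   1  s[19:],s[17:]  1  'a'
   2  s[17:],s[5:]  2  'ab'
   3  s[5:],s[20:]  2  'ab'
   4  s[20:],s[15:]  1  'a'
   5  s[15:],s[12:]  2  'ac'
   6  s[12:],s[2:]  1  'a'
   7  s[2:],s[18:]  0  ''
   8  s[18:],s[1:]  2  'ba'
   9  s[1:],s[0:]  1  'b'
  10  s[0:],s[6:]  1  'b'
  11  s[6:],s[8:]  3  'bcb'
  12  s[8:],s[10:]  1  'b'
  13  s[10:],s[21:]  2  'bd'
  14  s[21:],s[26:]  0  ''
  15  s[26:],s[16:]  1  'c'
  16  s[16:],s[4:]  3  'cab'
  17  s[4:],s[14:]  2  'ca'
  18  s[14:],s[7:]  1  'c'
  19  s[7:],s[9:]  2  'cb'
  20  s[9:],s[13:]  1  'c'
  21  s[13:],s[11:]  0  ''
  22  s[11:],s[25:]  1  'd'
  23  s[25:],s[3:]  2  'dc'
  24  s[3:],s[24:]  1  'd'
  25  s[24:],s[23:]  2  'dd'
  26  s[23:],s[22:]  3  'ddd'

n(n+1)/2 = 27·28/2 = 378
Σ LCP = 0 + 1 + 2 + 2 + 1 + 2 + 1 + 0 + 2 + 1 + 1 + 3 + 1 + 2 + 0 + 1 + 3 + 2 + 1 + 2 + 1 + 0 + 1 + 2 + 1 + 2 + 3 = 38
distinct = 378 − 38 = 340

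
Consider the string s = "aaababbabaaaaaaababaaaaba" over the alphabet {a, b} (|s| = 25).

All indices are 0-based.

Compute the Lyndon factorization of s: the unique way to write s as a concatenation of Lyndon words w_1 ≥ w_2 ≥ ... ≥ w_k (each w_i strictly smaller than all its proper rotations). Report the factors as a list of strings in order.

["aaababbab", "aaaaaaababaaaab", "a"]

emit factor 1: 'aaababbab' (i=0, period=9)
emit factor 2: 'aaaaaaababaaaab' (i=9, period=15)
emit factor 3: 'a' (i=24, period=1)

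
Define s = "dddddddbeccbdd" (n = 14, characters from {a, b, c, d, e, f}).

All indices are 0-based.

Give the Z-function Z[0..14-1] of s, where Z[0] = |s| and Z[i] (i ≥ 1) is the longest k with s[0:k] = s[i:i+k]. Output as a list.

Z[0]=14
i=1: fresh scan; Z[1]=6 grow→box=[1,7)
i=2: min(r-i=5, Z[1]=6)=5; Z[2]=5
i=3: min(r-i=4, Z[2]=5)=4; Z[3]=4
i=4: min(r-i=3, Z[3]=4)=3; Z[4]=3
i=5: min(r-i=2, Z[4]=3)=2; Z[5]=2
i=6: min(r-i=1, Z[5]=2)=1; Z[6]=1
i=7: fresh scan; Z[7]=0
i=8: fresh scan; Z[8]=0
i=9: fresh scan; Z[9]=0
i=10: fresh scan; Z[10]=0
i=11: fresh scan; Z[11]=0
i=12: fresh scan; Z[12]=2 grow→box=[12,14)
i=13: min(r-i=1, Z[1]=6)=1; Z[13]=1

[14, 6, 5, 4, 3, 2, 1, 0, 0, 0, 0, 0, 2, 1]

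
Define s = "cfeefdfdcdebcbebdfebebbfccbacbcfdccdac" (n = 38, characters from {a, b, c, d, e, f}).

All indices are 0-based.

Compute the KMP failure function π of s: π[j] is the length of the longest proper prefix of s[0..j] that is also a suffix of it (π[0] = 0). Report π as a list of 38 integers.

[0, 0, 0, 0, 0, 0, 0, 0, 1, 0, 0, 0, 1, 0, 0, 0, 0, 0, 0, 0, 0, 0, 0, 0, 1, 1, 0, 0, 1, 0, 1, 2, 0, 1, 1, 0, 0, 1]

π[0] = 0
j=1 s[j]='f': π[1]=0 (border '')
j=2 s[j]='e': π[2]=0 (border '')
j=3 s[j]='e': π[3]=0 (border '')
j=4 s[j]='f': π[4]=0 (border '')
j=5 s[j]='d': π[5]=0 (border '')
j=6 s[j]='f': π[6]=0 (border '')
j=7 s[j]='d': π[7]=0 (border '')
j=8 s[j]='c': π[8]=1 (border 'c')
j=9 s[j]='d': k: 1→0; π[9]=0 (border '')
j=10 s[j]='e': π[10]=0 (border '')
j=11 s[j]='b': π[11]=0 (border '')
j=12 s[j]='c': π[12]=1 (border 'c')
j=13 s[j]='b': k: 1→0; π[13]=0 (border '')
j=14 s[j]='e': π[14]=0 (border '')
j=15 s[j]='b': π[15]=0 (border '')
j=16 s[j]='d': π[16]=0 (border '')
j=17 s[j]='f': π[17]=0 (border '')
j=18 s[j]='e': π[18]=0 (border '')
j=19 s[j]='b': π[19]=0 (border '')
j=20 s[j]='e': π[20]=0 (border '')
j=21 s[j]='b': π[21]=0 (border '')
j=22 s[j]='b': π[22]=0 (border '')
j=23 s[j]='f': π[23]=0 (border '')
j=24 s[j]='c': π[24]=1 (border 'c')
j=25 s[j]='c': k: 1→0; π[25]=1 (border 'c')
j=26 s[j]='b': k: 1→0; π[26]=0 (border '')
j=27 s[j]='a': π[27]=0 (border '')
j=28 s[j]='c': π[28]=1 (border 'c')
j=29 s[j]='b': k: 1→0; π[29]=0 (border '')
j=30 s[j]='c': π[30]=1 (border 'c')
j=31 s[j]='f': π[31]=2 (border 'cf')
j=32 s[j]='d': k: 2→0; π[32]=0 (border '')
j=33 s[j]='c': π[33]=1 (border 'c')
j=34 s[j]='c': k: 1→0; π[34]=1 (border 'c')
j=35 s[j]='d': k: 1→0; π[35]=0 (border '')
j=36 s[j]='a': π[36]=0 (border '')
j=37 s[j]='c': π[37]=1 (border 'c')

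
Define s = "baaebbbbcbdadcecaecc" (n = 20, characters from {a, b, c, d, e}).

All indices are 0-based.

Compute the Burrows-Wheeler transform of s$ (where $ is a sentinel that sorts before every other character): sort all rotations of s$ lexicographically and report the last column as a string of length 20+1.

cbdac$ebbbccebedbaaca

rank  rotation               last
    0  $baaebbbbcbdadcecaecc  c
    1  aaebbbbcbdadcecaecc$b  b
    2  adcecaecc$baaebbbbcbd  d
    3  aebbbbcbdadcecaecc$ba  a
    4  aecc$baaebbbbcbdadcec  c
    5  baaebbbbcbdadcecaecc$  $
    6  bbbbcbdadcecaecc$baae  e
    7  bbbcbdadcecaecc$baaeb  b
    8  bbcbdadcecaecc$baaebb  b
    9  bcbdadcecaecc$baaebbb  b
   10  bdadcecaecc$baaebbbbc  c
   11  c$baaebbbbcbdadcecaec  c
   12  caecc$baaebbbbcbdadce  e
   13  cbdadcecaecc$baaebbbb  b
   14  cc$baaebbbbcbdadcecae  e
   15  cecaecc$baaebbbbcbdad  d
   16  dadcecaecc$baaebbbbcb  b
   17  dcecaecc$baaebbbbcbda  a
   18  ebbbbcbdadcecaecc$baa  a
   19  ecaecc$baaebbbbcbdadc  c
   20  ecc$baaebbbbcbdadceca  a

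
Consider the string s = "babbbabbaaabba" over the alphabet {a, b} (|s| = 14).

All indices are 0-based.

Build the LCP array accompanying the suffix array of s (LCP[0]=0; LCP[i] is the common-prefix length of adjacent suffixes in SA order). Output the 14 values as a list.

rank | idx | suffix
   0 |  13 | a
   1 |   8 | aaabba
   2 |   9 | aabba
   3 |  10 | abba
   4 |   5 | abbaaabba
   5 |   1 | abbbabbaaabba
   6 |  12 | ba
   7 |   7 | baaabba
   8 |   4 | babbaaabba
   9 |   0 | babbbabbaaabba
  10 |  11 | bba
  11 |   6 | bbaaabba
  12 |   3 | bbabbaaabba
  13 |   2 | bbbabbaaabba

SA = [13, 8, 9, 10, 5, 1, 12, 7, 4, 0, 11, 6, 3, 2]
rank  pair      lcp
   1  s[13:],s[8:]  1  'a'
   2  s[8:],s[9:]  2  'aa'
   3  s[9:],s[10:]  1  'a'
   4  s[10:],s[5:]  4  'abba'
   5  s[5:],s[1:]  3  'abb'
   6  s[1:],s[12:]  0  ''
   7  s[12:],s[7:]  2  'ba'
   8  s[7:],s[4:]  2  'ba'
   9  s[4:],s[0:]  4  'babb'
  10  s[0:],s[11:]  1  'b'
  11  s[11:],s[6:]  3  'bba'
  12  s[6:],s[3:]  3  'bba'
  13  s[3:],s[2:]  2  'bb'

[0, 1, 2, 1, 4, 3, 0, 2, 2, 4, 1, 3, 3, 2]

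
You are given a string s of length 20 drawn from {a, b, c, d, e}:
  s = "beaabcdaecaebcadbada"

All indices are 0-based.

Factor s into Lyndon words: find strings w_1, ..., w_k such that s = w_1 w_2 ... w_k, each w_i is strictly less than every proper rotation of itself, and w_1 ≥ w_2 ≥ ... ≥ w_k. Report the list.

emit factor 1: 'be' (i=0, period=2)
emit factor 2: 'aabcdaecaebcadbad' (i=2, period=17)
emit factor 3: 'a' (i=19, period=1)

["be", "aabcdaecaebcadbad", "a"]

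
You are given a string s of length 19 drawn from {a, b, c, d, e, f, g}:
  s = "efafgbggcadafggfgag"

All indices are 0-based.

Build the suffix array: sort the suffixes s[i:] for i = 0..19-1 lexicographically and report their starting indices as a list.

rank | idx | suffix
   0 |   9 | adafggfgag
   1 |   2 | afgbggcadafggfgag
   2 |  11 | afggfgag
   3 |  17 | ag
   4 |   5 | bggcadafggfgag
   5 |   8 | cadafggfgag
   6 |  10 | dafggfgag
   7 |   0 | efafgbggcadafggfgag
   8 |   1 | fafgbggcadafggfgag
   9 |  15 | fgag
  10 |   3 | fgbggcadafggfgag
  11 |  12 | fggfgag
  12 |  18 | g
  13 |  16 | gag
  14 |   4 | gbggcadafggfgag
  15 |   7 | gcadafggfgag
  16 |  14 | gfgag
  17 |   6 | ggcadafggfgag
  18 |  13 | ggfgag

[9, 2, 11, 17, 5, 8, 10, 0, 1, 15, 3, 12, 18, 16, 4, 7, 14, 6, 13]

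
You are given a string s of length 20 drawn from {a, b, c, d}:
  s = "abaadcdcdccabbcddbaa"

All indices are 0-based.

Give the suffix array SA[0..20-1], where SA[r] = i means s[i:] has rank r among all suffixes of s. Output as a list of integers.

rank | idx | suffix
   0 |  19 | a
   1 |  18 | aa
   2 |   2 | aadcdcdccabbcddbaa
   3 |   0 | abaadcdcdccabbcddbaa
   4 |  11 | abbcddbaa
   5 |   3 | adcdcdccabbcddbaa
   6 |  17 | baa
   7 |   1 | baadcdcdccabbcddbaa
   8 |  12 | bbcddbaa
   9 |  13 | bcddbaa
  10 |  10 | cabbcddbaa
  11 |   9 | ccabbcddbaa
  12 |   7 | cdccabbcddbaa
  13 |   5 | cdcdccabbcddbaa
  14 |  14 | cddbaa
  15 |  16 | dbaa
  16 |   8 | dccabbcddbaa
  17 |   6 | dcdccabbcddbaa
  18 |   4 | dcdcdccabbcddbaa
  19 |  15 | ddbaa

[19, 18, 2, 0, 11, 3, 17, 1, 12, 13, 10, 9, 7, 5, 14, 16, 8, 6, 4, 15]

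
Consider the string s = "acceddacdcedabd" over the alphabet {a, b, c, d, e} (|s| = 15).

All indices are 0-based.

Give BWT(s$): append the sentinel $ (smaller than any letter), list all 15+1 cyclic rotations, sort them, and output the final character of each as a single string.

dd$daaadcbedcecc

rank  rotation          last
    0  $acceddacdcedabd  d
    1  abd$acceddacdced  d
    2  acceddacdcedabd$  $
    3  acdcedabd$accedd  d
    4  bd$acceddacdceda  a
    5  cceddacdcedabd$a  a
    6  cdcedabd$accedda  a
    7  cedabd$acceddacd  d
    8  ceddacdcedabd$ac  c
    9  d$acceddacdcedab  b
   10  dabd$acceddacdce  e
   11  dacdcedabd$acced  d
   12  dcedabd$acceddac  c
   13  ddacdcedabd$acce  e
   14  edabd$acceddacdc  c
   15  eddacdcedabd$acc  c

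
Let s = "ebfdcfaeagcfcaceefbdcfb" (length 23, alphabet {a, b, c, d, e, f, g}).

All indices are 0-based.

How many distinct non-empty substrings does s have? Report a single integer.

255

rank→(start, suffix):
  0 → (13, 'aceefbdcfb')
  1 → (6, 'aeagcfcaceefbdcfb')
  2 → (8, 'agcfcaceefbdcfb')
  3 → (22, 'b')
  4 → (18, 'bdcfb')
  5 → (1, 'bfdcfaeagcfcaceefbdcfb')
  6 → (12, 'caceefbdcfb')
  7 → (14, 'ceefbdcfb')
  8 → (4, 'cfaeagcfcaceefbdcfb')
  9 → (20, 'cfb')
  10 → (10, 'cfcaceefbdcfb')
  11 → (3, 'dcfaeagcfcaceefbdcfb')
  12 → (19, 'dcfb')
  13 → (7, 'eagcfcaceefbdcfb')
  14 → (0, 'ebfdcfaeagcfcaceefbdcfb')
  15 → (15, 'eefbdcfb')
  16 → (16, 'efbdcfb')
  17 → (5, 'faeagcfcaceefbdcfb')
  18 → (21, 'fb')
  19 → (17, 'fbdcfb')
  20 → (11, 'fcaceefbdcfb')
  21 → (2, 'fdcfaeagcfcaceefbdcfb')
  22 → (9, 'gcfcaceefbdcfb')

SA = [13, 6, 8, 22, 18, 1, 12, 14, 4, 20, 10, 3, 19, 7, 0, 15, 16, 5, 21, 17, 11, 2, 9]
[i] adj suffixes → lcp
  [1] 13/6 → 1 ('a')
  [2] 6/8 → 1 ('a')
  [3] 8/22 → 0 ('')
  [4] 22/18 → 1 ('b')
  [5] 18/1 → 1 ('b')
  [6] 1/12 → 0 ('')
  [7] 12/14 → 1 ('c')
  [8] 14/4 → 1 ('c')
  [9] 4/20 → 2 ('cf')
  [10] 20/10 → 2 ('cf')
  [11] 10/3 → 0 ('')
  [12] 3/19 → 3 ('dcf')
  [13] 19/7 → 0 ('')
  [14] 7/0 → 1 ('e')
  [15] 0/15 → 1 ('e')
  [16] 15/16 → 1 ('e')
  [17] 16/5 → 0 ('')
  [18] 5/21 → 1 ('f')
  [19] 21/17 → 2 ('fb')
  [20] 17/11 → 1 ('f')
  [21] 11/2 → 1 ('f')
  [22] 2/9 → 0 ('')

n(n+1)/2 = 23·24/2 = 276
Σ LCP = 0 + 1 + 1 + 0 + 1 + 1 + 0 + 1 + 1 + 2 + 2 + 0 + 3 + 0 + 1 + 1 + 1 + 0 + 1 + 2 + 1 + 1 + 0 = 21
distinct = 276 − 21 = 255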